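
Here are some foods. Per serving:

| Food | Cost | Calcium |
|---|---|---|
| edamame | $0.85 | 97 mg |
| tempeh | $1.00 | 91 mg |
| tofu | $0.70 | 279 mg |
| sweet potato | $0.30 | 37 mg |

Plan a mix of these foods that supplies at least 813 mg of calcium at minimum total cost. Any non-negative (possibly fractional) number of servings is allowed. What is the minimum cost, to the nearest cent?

$2.04

Cost per mg of calcium: tofu $0.0025, sweet potato $0.0081, edamame $0.0088, tempeh $0.0110.
With no serving limits, use only tofu: 813 mg / 279 mg = 2.914 servings × $0.70 = $2.04.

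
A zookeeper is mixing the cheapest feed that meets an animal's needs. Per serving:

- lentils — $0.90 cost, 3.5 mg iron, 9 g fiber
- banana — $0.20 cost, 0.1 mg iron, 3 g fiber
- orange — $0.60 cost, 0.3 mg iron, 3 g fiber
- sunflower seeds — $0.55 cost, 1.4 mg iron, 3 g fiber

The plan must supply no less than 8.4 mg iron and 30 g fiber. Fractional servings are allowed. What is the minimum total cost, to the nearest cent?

$2.69

A basic optimal solution has at most two foods positive. Try each food alone and each pair with both targets met exactly.
lentils only: max(8.4/3.5, 30/9) = 3.333 servings → $3.00.
banana only: max(8.4/0.1, 30/3) = 84 servings → $16.80.
orange only: max(8.4/0.3, 30/3) = 28 servings → $16.80.
sunflower seeds only: max(8.4/1.4, 30/3) = 10 servings → $5.50.
lentils + banana with both tight: 2.312 servings and 3.062 servings → $2.69.
lentils + orange with both tight: 2.077 servings and 3.769 servings → $4.13.
lentils + sunflower seeds with both targets exact would need a negative amount; discard.
banana + orange: the both-tight solution has a negative serving — not a feasible corner.
banana + sunflower seeds with both tight: 4.308 servings and 5.692 servings → $3.99.
orange + sunflower seeds with both tight: 5.091 servings and 4.909 servings → $5.75.
So the least-cost plan costs $2.69.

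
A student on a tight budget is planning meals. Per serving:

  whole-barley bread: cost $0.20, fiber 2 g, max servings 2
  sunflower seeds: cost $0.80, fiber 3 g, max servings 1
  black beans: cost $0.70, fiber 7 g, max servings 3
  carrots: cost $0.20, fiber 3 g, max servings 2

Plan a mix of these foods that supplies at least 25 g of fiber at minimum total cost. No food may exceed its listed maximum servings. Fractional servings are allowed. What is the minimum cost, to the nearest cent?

$2.30

Cost per g of fiber: carrots $0.0667, whole-barley bread $0.1000, black beans $0.1000, sunflower seeds $0.2667.
Take 2 servings of carrots: +6.0 g fiber for $0.40 (total $0.40, still need 19.0 g).
Take 2 servings of whole-barley bread: +4.0 g fiber for $0.40 (total $0.80, still need 15.0 g).
Take 2.143 servings of black beans: +15.0 g fiber for $1.50 (total $2.30, still need 0.0 g).
Filling from the cheapest source first is optimal under one linear minimum: $2.30.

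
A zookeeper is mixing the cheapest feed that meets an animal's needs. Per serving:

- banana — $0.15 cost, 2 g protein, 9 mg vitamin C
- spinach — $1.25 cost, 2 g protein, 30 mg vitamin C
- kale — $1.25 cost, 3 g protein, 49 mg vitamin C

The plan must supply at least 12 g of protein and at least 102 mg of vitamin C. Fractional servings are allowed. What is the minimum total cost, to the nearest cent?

$1.70

This is a tiny linear program; its minimum lies at a vertex of the feasible set. List the vertices and price them.
banana only: max(12/2, 102/9) = 11.33 servings → $1.70.
spinach only: max(12/2, 102/30) = 6 servings → $7.50.
kale only: max(12/3, 102/49) = 4 servings → $5.00.
banana + spinach with both tight: 3.714 servings and 2.286 servings → $3.41.
banana + kale with both tight: 3.972 servings and 1.352 servings → $2.29.
spinach + kale with both targets exact would need a negative amount; discard.
So the least-cost plan costs $1.70.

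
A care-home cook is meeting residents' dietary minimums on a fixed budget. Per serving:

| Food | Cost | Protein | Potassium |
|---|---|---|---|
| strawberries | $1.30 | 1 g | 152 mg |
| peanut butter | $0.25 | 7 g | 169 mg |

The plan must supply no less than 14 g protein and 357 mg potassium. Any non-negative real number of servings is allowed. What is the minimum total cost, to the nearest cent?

$0.53

Compare the cost at each extreme point of the feasible region.
strawberries only: max(14/1, 357/152) = 14 servings → $18.20.
peanut butter only: max(14/7, 357/169) = 2.112 servings → $0.53.
strawberries + peanut butter with both tight: 0.1486 servings and 1.979 servings → $0.69.
The minimum over all feasible corners is $0.53.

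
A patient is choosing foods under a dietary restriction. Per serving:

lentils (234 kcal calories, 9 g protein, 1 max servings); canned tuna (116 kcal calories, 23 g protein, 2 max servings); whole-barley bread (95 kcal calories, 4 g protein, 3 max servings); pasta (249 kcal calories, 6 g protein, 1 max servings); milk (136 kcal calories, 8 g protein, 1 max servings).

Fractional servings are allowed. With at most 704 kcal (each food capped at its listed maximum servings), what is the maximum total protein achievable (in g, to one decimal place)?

68.0 g

Protein per kcal: canned tuna 0.1983, milk 0.05882, whole-barley bread 0.04211, lentils 0.03846, pasta 0.0241.
Take 2 servings of canned tuna: uses 232 kcal, +46.0 g protein (running total 46.0 g).
Take 1 serving of milk: uses 136 kcal, +8.0 g protein (running total 54.0 g).
Take 3 servings of whole-barley bread: uses 285 kcal, +12.0 g protein (running total 66.0 g).
Take 0.2179 servings of lentils: uses 51 kcal, +2.0 g protein (running total 68.0 g).
Greedy by best ratio exhausts the calories allowance optimally: 68.0 g.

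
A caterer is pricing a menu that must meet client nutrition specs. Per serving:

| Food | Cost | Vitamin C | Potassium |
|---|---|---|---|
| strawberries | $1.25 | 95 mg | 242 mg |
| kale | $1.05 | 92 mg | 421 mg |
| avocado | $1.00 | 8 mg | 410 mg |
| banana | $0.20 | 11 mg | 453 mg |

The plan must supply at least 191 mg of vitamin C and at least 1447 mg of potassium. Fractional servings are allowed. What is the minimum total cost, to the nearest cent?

Compare the cost at each extreme point of the feasible region.
strawberries only: max(191/95, 1447/242) = 5.979 servings → $7.47.
kale only: max(191/92, 1447/421) = 3.437 servings → $3.61.
avocado only: max(191/8, 1447/410) = 23.88 servings → $23.88.
banana only: max(191/11, 1447/453) = 17.36 servings → $3.47.
strawberries + kale: intersection lies outside the first quadrant.
strawberries + avocado with both tight: 1.803 servings and 2.465 servings → $4.72.
strawberries + banana with both tight: 1.749 servings and 2.26 servings → $2.64.
kale + avocado with both tight: 1.943 servings and 1.534 servings → $3.57.
kale + banana with both tight: 1.906 servings and 1.423 servings → $2.29.
avocado + banana: intersection lies outside the first quadrant.
The minimum over all feasible corners is $2.29.

$2.29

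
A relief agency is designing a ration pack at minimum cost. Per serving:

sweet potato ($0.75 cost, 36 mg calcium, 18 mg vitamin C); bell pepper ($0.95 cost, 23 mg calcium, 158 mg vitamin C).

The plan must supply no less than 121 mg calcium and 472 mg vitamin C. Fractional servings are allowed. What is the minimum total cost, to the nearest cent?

$3.84

Two binding constraints pin down two serving amounts, so the optimal mix uses at most two foods. The candidates are each food alone (scaled to the tighter of calcium/vitamin C) and each pair with both constraints tight.
sweet potato only: max(121/36, 472/18) = 26.22 servings → $19.67.
bell pepper only: max(121/23, 472/158) = 5.261 servings → $5.00.
sweet potato + bell pepper with both tight: 1.567 servings and 2.809 servings → $3.84.
So the least-cost plan costs $3.84.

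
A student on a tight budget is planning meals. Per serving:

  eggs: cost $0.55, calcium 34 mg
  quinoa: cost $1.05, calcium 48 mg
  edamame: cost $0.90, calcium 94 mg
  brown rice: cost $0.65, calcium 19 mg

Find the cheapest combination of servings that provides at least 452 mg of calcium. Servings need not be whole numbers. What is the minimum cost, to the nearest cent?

Cost per mg of calcium: edamame $0.0096, eggs $0.0162, quinoa $0.0219, brown rice $0.0342.
With no serving limits, use only edamame: 452 mg / 94 mg = 4.809 servings × $0.90 = $4.33.

$4.33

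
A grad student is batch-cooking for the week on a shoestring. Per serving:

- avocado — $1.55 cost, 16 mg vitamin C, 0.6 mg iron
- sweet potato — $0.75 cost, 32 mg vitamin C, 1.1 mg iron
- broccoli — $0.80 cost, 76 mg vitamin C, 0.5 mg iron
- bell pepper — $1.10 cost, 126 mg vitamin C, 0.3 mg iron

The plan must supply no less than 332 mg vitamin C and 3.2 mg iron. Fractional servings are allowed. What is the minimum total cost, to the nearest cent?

$3.97

This is a tiny linear program; its minimum lies at a vertex of the feasible set. List the vertices and price them.
avocado only: max(332/16, 3.2/0.6) = 20.75 servings → $32.16.
sweet potato only: max(332/32, 3.2/1.1) = 10.38 servings → $7.78.
broccoli only: max(332/76, 3.2/0.5) = 6.4 servings → $5.12.
bell pepper only: max(332/126, 3.2/0.3) = 10.67 servings → $11.73.
avocado + sweet potato: the both-tight solution has a negative serving — not a feasible corner.
avocado + broccoli with both tight: 2.053 servings and 3.936 servings → $6.33.
avocado + bell pepper with both tight: 4.288 servings and 2.09 servings → $8.95.
sweet potato + broccoli with both tight: 1.142 servings and 3.888 servings → $3.97.
sweet potato + bell pepper with both tight: 2.353 servings and 2.037 servings → $4.01.
broccoli + bell pepper: intersection lies outside the first quadrant.
So the least-cost plan costs $3.97.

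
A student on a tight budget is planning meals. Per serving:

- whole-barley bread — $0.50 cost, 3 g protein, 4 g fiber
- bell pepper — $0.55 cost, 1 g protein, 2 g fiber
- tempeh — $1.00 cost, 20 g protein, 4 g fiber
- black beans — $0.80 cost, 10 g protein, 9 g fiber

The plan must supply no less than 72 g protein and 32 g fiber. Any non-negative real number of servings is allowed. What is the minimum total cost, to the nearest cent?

$4.35

Check every corner: each single food scaled to meet both minima, and each pair solved so both constraints bind.
whole-barley bread only: max(72/3, 32/4) = 24 servings → $12.00.
bell pepper only: max(72/1, 32/2) = 72 servings → $39.60.
tempeh only: max(72/20, 32/4) = 8 servings → $8.00.
black beans only: max(72/10, 32/9) = 7.2 servings → $5.76.
whole-barley bread + bell pepper with both targets exact would need a negative amount; discard.
whole-barley bread + tempeh with both tight: 5.176 servings and 2.824 servings → $5.41.
whole-barley bread + black beans: the both-tight solution has a negative serving — not a feasible corner.
bell pepper + tempeh with both tight: 9.778 servings and 3.111 servings → $8.49.
bell pepper + black beans: intersection lies outside the first quadrant.
tempeh + black beans with both tight: 2.343 servings and 2.514 servings → $4.35.
The minimum over all feasible corners is $4.35.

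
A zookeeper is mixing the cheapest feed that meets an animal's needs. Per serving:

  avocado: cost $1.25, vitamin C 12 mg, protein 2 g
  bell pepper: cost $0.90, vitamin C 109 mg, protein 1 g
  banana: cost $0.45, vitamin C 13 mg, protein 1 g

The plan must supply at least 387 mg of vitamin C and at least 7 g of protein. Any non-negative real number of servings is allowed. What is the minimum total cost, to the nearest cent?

$4.54

For a min-cost LP with two ≥-constraints, a basic feasible solution has at most two positive variables.
avocado only: max(387/12, 7/2) = 32.25 servings → $40.31.
bell pepper only: max(387/109, 7/1) = 7 servings → $6.30.
banana only: max(387/13, 7/1) = 29.77 servings → $13.40.
avocado + bell pepper with both tight: 1.825 servings and 3.35 servings → $5.30.
avocado + banana: the both-tight solution has a negative serving — not a feasible corner.
bell pepper + banana with both tight: 3.083 servings and 3.917 servings → $4.54.
The minimum over all feasible corners is $4.54.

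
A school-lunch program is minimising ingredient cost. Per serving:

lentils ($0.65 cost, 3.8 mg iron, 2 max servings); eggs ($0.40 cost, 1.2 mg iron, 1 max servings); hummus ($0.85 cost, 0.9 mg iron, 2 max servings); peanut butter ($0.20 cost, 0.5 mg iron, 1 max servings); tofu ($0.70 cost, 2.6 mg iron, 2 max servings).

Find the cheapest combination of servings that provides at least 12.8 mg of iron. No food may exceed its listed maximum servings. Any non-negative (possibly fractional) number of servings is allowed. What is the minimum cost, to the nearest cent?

Cost per mg of iron: lentils $0.1711, tofu $0.2692, eggs $0.3333, peanut butter $0.4000, hummus $0.9444.
Take 2 servings of lentils: +7.6 mg iron for $1.30 (total $1.30, still need 5.2 mg).
Take 2 servings of tofu: +5.2 mg iron for $1.40 (total $2.70, still need 0.0 mg).
Filling from the cheapest source first is optimal under one linear minimum: $2.70.

$2.70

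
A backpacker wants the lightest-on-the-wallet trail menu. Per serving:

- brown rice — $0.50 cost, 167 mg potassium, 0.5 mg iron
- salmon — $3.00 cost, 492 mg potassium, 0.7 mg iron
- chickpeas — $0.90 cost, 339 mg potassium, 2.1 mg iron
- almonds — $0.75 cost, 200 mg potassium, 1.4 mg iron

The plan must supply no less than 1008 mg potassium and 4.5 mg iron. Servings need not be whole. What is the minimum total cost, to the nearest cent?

$2.68

A basic optimal solution has at most two foods positive. Try each food alone and each pair with both targets met exactly.
brown rice only: max(1008/167, 4.5/0.5) = 9 servings → $4.50.
salmon only: max(1008/492, 4.5/0.7) = 6.429 servings → $19.29.
chickpeas only: max(1008/339, 4.5/2.1) = 2.973 servings → $2.68.
almonds only: max(1008/200, 4.5/1.4) = 5.04 servings → $3.78.
brown rice + salmon: the both-tight solution has a negative serving — not a feasible corner.
brown rice + chickpeas with both tight: 3.263 servings and 1.366 servings → $2.86.
brown rice + almonds with both tight: 3.821 servings and 1.85 servings → $3.30.
salmon + chickpeas with both tight: 0.7429 servings and 1.895 servings → $3.93.
salmon + almonds with both tight: 0.9315 servings and 2.749 servings → $4.86.
chickpeas + almonds with both targets exact would need a negative amount; discard.
Cheapest feasible corner: $2.68.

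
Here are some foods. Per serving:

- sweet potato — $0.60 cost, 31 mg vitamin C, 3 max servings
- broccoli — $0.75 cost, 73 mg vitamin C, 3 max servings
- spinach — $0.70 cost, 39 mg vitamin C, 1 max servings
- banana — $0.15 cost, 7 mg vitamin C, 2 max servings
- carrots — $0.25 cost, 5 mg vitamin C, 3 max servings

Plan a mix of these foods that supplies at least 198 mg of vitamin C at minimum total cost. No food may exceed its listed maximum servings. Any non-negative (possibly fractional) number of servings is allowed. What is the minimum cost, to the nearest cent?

Cost per mg of vitamin C: broccoli $0.0103, spinach $0.0179, sweet potato $0.0194, banana $0.0214, carrots $0.0500.
Take 2.712 servings of broccoli: +198.0 mg vitamin C for $2.03 (total $2.03, still need 0.0 mg).
Filling from the cheapest source first is optimal under one linear minimum: $2.03.

$2.03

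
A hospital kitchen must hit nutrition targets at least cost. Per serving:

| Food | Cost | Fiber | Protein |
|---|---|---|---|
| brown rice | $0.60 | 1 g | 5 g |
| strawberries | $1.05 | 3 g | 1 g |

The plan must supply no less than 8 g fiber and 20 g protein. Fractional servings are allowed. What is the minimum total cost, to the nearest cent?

$3.73

With two linear requirements the optimum uses one or two foods; enumerate the corners.
brown rice only: max(8/1, 20/5) = 8 servings → $4.80.
strawberries only: max(8/3, 20/1) = 20 servings → $21.00.
brown rice + strawberries with both tight: 3.714 servings and 1.429 servings → $3.73.
The minimum over all feasible corners is $3.73.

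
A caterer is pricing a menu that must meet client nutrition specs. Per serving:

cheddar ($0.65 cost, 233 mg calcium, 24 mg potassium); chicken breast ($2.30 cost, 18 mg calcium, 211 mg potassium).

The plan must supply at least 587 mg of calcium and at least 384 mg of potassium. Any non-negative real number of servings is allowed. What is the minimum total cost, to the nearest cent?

cheddar only: max(587/233, 384/24) = 16 servings → $10.40.
chicken breast only: max(587/18, 384/211) = 32.61 servings → $75.01.
cheddar + chicken breast with both tight: 2.4 servings and 1.547 servings → $5.12.
Cheapest feasible corner: $5.12.

$5.12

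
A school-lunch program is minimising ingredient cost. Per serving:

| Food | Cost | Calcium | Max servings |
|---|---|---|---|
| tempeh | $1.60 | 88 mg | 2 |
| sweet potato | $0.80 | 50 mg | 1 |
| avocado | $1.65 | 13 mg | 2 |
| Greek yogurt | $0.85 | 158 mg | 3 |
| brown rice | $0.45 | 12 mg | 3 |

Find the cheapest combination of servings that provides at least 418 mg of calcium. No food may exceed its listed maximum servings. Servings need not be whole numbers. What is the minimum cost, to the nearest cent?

Cost per mg of calcium: Greek yogurt $0.0054, sweet potato $0.0160, tempeh $0.0182, brown rice $0.0375, avocado $0.1269.
Take 2.646 servings of Greek yogurt: +418.0 mg calcium for $2.25 (total $2.25, still need 0.0 mg).
Greedy by cheapest-per-mg is optimal for a single linear constraint, so the minimum cost is $2.25.

$2.25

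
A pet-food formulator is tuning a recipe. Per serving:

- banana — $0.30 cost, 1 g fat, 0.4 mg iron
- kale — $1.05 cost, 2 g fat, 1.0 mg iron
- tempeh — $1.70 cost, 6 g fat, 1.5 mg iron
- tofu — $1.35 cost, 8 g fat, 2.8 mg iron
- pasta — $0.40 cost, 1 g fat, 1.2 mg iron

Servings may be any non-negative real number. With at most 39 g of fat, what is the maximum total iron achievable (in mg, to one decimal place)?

Iron per g fat: pasta 1.2, kale 0.5, banana 0.4, tofu 0.35, tempeh 0.25.
With no serving limits, spend the whole fat allowance on pasta: 39 g / 1 g × 1.2 mg = 46.8 mg.

46.8 mg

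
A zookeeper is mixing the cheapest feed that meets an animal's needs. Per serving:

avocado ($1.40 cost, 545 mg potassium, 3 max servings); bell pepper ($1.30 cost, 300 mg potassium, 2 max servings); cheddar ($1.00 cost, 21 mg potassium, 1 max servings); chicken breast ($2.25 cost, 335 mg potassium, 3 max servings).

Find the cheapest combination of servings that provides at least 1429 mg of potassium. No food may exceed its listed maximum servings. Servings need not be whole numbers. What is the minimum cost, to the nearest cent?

$3.67

Cost per mg of potassium: avocado $0.0026, bell pepper $0.0043, chicken breast $0.0067, cheddar $0.0476.
Take 2.622 servings of avocado: +1429.0 mg potassium for $3.67 (total $3.67, still need 0.0 mg).
Greedy by cheapest-per-mg is optimal for a single linear constraint, so the minimum cost is $3.67.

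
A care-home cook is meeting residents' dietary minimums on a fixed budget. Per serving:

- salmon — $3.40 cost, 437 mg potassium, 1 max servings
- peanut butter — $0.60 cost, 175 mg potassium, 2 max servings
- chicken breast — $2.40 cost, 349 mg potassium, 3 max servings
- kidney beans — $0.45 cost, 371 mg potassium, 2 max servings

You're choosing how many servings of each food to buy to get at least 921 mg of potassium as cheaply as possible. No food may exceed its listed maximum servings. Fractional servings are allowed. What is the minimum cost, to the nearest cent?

Cost per mg of potassium: kidney beans $0.0012, peanut butter $0.0034, chicken breast $0.0069, salmon $0.0078.
Take 2 servings of kidney beans: +742.0 mg potassium for $0.90 (total $0.90, still need 179.0 mg).
Take 1.023 servings of peanut butter: +179.0 mg potassium for $0.61 (total $1.51, still need 0.0 mg).
Greedy by cheapest-per-mg is optimal for a single linear constraint, so the minimum cost is $1.51.

$1.51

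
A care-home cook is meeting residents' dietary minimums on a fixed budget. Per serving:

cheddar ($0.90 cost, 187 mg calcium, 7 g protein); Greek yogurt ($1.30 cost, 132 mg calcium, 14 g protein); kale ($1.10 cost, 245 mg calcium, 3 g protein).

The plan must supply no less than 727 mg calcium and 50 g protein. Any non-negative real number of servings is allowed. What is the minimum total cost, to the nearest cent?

Two binding constraints pin down two serving amounts, so the optimal mix uses at most two foods. The candidates are each food alone (scaled to the tighter of calcium/protein) and each pair with both constraints tight.
cheddar only: max(727/187, 50/7) = 7.143 servings → $6.43.
Greek yogurt only: max(727/132, 50/14) = 5.508 servings → $7.16.
kale only: max(727/245, 50/3) = 16.67 servings → $18.33.
cheddar + Greek yogurt with both tight: 2.112 servings and 2.515 servings → $5.17.
cheddar + kale: the both-tight solution has a negative serving — not a feasible corner.
Greek yogurt + kale with both tight: 3.319 servings and 1.179 servings → $5.61.
Cheapest feasible corner: $5.17.

$5.17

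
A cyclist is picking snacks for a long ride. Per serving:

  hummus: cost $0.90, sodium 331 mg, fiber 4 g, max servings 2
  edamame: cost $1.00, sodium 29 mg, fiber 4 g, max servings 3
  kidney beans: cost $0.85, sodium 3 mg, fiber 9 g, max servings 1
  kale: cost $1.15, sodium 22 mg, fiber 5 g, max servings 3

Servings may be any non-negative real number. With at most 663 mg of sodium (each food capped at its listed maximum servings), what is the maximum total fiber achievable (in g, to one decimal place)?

Fiber per mg sodium: kidney beans 3, kale 0.2273, edamame 0.1379, hummus 0.01208.
Take 1 serving of kidney beans: uses 3 mg sodium, +9.0 g fiber (running total 9.0 g).
Take 3 servings of kale: uses 66 mg sodium, +15.0 g fiber (running total 24.0 g).
Take 3 servings of edamame: uses 87 mg sodium, +12.0 g fiber (running total 36.0 g).
Take 1.532 servings of hummus: uses 507 mg sodium, +6.1 g fiber (running total 42.1 g).
Filling greedily by fiber-per-mg sodium is optimal for one linear limit, giving 42.1 g.

42.1 g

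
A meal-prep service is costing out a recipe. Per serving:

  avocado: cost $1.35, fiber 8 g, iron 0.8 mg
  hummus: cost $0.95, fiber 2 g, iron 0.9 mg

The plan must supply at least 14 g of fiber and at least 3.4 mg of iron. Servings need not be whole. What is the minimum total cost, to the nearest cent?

$4.11

This is a tiny linear program; its minimum lies at a vertex of the feasible set. List the vertices and price them.
avocado only: max(14/8, 3.4/0.8) = 4.25 servings → $5.74.
hummus only: max(14/2, 3.4/0.9) = 7 servings → $6.65.
avocado + hummus with both tight: 1.036 servings and 2.857 servings → $4.11.
Cheapest feasible corner: $4.11.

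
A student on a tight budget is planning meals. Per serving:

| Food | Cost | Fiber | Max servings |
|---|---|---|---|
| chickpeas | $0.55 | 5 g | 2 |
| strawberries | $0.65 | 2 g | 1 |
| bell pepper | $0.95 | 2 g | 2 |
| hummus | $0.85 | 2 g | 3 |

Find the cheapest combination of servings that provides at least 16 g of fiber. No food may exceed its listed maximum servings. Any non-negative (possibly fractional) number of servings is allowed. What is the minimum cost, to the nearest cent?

Cost per g of fiber: chickpeas $0.1100, strawberries $0.3250, hummus $0.4250, bell pepper $0.4750.
Take 2 servings of chickpeas: +10.0 g fiber for $1.10 (total $1.10, still need 6.0 g).
Take 1 serving of strawberries: +2.0 g fiber for $0.65 (total $1.75, still need 4.0 g).
Take 2 servings of hummus: +4.0 g fiber for $1.70 (total $3.45, still need 0.0 g).
Filling from the cheapest source first is optimal under one linear minimum: $3.45.

$3.45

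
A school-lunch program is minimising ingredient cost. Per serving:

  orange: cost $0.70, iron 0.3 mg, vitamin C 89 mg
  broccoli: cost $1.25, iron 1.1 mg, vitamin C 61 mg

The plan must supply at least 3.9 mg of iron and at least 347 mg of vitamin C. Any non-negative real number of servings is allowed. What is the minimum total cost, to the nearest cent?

orange only: max(3.9/0.3, 347/89) = 13 servings → $9.10.
broccoli only: max(3.9/1.1, 347/61) = 5.689 servings → $7.11.
orange + broccoli with both tight: 1.807 servings and 3.053 servings → $5.08.
Cheapest feasible corner: $5.08.

$5.08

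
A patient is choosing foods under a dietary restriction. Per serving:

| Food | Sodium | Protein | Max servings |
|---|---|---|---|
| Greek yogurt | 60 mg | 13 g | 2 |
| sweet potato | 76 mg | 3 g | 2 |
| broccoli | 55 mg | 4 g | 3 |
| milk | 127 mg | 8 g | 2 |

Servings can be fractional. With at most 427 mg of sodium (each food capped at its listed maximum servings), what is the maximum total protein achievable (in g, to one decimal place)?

Protein per mg sodium: Greek yogurt 0.2167, broccoli 0.07273, milk 0.06299, sweet potato 0.03947.
Take 2 servings of Greek yogurt: uses 120 mg sodium, +26.0 g protein (running total 26.0 g).
Take 3 servings of broccoli: uses 165 mg sodium, +12.0 g protein (running total 38.0 g).
Take 1.118 servings of milk: uses 142 mg sodium, +8.9 g protein (running total 46.9 g).
Filling greedily by protein-per-mg sodium is optimal for one linear limit, giving 46.9 g.

46.9 g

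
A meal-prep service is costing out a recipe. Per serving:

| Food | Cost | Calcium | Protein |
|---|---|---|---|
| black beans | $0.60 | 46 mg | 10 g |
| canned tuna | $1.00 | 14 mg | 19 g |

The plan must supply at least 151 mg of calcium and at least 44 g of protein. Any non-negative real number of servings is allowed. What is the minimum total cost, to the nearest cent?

black beans only: max(151/46, 44/10) = 4.4 servings → $2.64.
canned tuna only: max(151/14, 44/19) = 10.79 servings → $10.79.
black beans + canned tuna with both tight: 3.069 servings and 0.7003 servings → $2.54.
The minimum over all feasible corners is $2.54.

$2.54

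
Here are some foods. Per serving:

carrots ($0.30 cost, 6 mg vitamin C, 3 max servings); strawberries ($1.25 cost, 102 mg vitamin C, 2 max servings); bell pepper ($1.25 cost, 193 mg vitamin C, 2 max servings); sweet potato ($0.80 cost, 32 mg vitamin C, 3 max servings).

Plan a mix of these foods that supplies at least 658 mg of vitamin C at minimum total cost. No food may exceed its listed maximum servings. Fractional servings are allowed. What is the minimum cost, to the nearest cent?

Cost per mg of vitamin C: bell pepper $0.0065, strawberries $0.0123, sweet potato $0.0250, carrots $0.0500.
Take 2 servings of bell pepper: +386.0 mg vitamin C for $2.50 (total $2.50, still need 272.0 mg).
Take 2 servings of strawberries: +204.0 mg vitamin C for $2.50 (total $5.00, still need 68.0 mg).
Take 2.125 servings of sweet potato: +68.0 mg vitamin C for $1.70 (total $6.70, still need 0.0 mg).
Greedy by cheapest-per-mg is optimal for a single linear constraint, so the minimum cost is $6.70.

$6.70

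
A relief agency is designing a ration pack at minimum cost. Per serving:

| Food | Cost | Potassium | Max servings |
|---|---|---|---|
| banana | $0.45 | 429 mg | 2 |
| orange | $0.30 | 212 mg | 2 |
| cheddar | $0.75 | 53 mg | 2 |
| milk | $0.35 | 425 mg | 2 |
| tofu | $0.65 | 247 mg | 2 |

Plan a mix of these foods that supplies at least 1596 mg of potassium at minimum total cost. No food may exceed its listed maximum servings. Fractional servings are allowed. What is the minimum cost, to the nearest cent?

$1.48

Cost per mg of potassium: milk $0.0008, banana $0.0010, orange $0.0014, tofu $0.0026, cheddar $0.0142.
Take 2 servings of milk: +850.0 mg potassium for $0.70 (total $0.70, still need 746.0 mg).
Take 1.739 servings of banana: +746.0 mg potassium for $0.78 (total $1.48, still need 0.0 mg).
Filling from the cheapest source first is optimal under one linear minimum: $1.48.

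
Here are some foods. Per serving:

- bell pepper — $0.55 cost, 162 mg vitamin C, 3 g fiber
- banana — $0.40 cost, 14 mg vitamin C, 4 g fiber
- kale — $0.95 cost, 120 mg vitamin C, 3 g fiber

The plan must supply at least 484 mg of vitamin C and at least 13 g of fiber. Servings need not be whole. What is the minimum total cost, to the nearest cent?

bell pepper only: max(484/162, 13/3) = 4.333 servings → $2.38.
banana only: max(484/14, 13/4) = 34.57 servings → $13.83.
kale only: max(484/120, 13/3) = 4.333 servings → $4.12.
bell pepper + banana with both tight: 2.894 servings and 1.079 servings → $2.02.
bell pepper + kale: intersection lies outside the first quadrant.
banana + kale with both tight: 0.2466 servings and 4.005 servings → $3.90.
The minimum over all feasible corners is $2.02.

$2.02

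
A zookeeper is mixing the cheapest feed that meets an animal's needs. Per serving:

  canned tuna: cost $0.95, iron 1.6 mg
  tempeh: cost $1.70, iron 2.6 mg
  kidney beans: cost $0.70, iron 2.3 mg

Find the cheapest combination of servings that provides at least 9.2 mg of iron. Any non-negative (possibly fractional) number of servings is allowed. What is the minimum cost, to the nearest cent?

Cost per mg of iron: kidney beans $0.3043, canned tuna $0.5938, tempeh $0.6538.
With no serving limits, use only kidney beans: 9.2 mg / 2.3 mg = 4 servings × $0.70 = $2.80.

$2.80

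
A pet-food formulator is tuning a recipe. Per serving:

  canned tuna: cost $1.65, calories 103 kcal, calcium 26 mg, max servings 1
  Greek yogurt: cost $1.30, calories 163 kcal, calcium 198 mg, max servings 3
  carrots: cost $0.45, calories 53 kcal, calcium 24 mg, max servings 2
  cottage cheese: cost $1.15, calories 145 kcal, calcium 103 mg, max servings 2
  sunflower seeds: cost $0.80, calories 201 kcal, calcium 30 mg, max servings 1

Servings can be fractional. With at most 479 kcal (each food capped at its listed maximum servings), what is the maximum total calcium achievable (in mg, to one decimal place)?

581.9 mg

Calcium per kcal: Greek yogurt 1.215, cottage cheese 0.7103, carrots 0.4528, canned tuna 0.2524, sunflower seeds 0.1493.
Take 2.939 servings of Greek yogurt: uses 479 kcal, +581.9 mg calcium (running total 581.9 mg).
Greedy by best ratio exhausts the calories allowance optimally: 581.9 mg.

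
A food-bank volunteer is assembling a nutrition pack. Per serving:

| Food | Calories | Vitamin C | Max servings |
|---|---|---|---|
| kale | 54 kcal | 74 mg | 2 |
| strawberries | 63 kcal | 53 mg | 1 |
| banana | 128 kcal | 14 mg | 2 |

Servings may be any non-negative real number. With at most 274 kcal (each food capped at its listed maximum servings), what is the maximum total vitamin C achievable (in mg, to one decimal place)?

Vitamin C per kcal: kale 1.37, strawberries 0.8413, banana 0.1094.
Take 2 servings of kale: uses 108 kcal, +148.0 mg vitamin C (running total 148.0 mg).
Take 1 serving of strawberries: uses 63 kcal, +53.0 mg vitamin C (running total 201.0 mg).
Take 0.8047 servings of banana: uses 103 kcal, +11.3 mg vitamin C (running total 212.3 mg).
Greedy by best ratio exhausts the calories allowance optimally: 212.3 mg.

212.3 mg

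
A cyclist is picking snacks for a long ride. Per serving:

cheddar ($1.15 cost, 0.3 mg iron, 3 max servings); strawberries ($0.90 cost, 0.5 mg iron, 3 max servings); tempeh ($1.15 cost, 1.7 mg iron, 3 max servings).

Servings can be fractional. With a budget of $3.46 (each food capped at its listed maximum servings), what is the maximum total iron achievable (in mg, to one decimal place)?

5.1 mg

Iron per dollar: tempeh 1.478, strawberries 0.5556, cheddar 0.2609.
Take 3 servings of tempeh: spends $3.45, +5.1 mg iron (running total 5.1 mg).
Take 0.01111 servings of strawberries: spends $0.01, +0.0 mg iron (running total 5.1 mg).
Greedy by best ratio exhausts the cost allowance optimally: 5.1 mg.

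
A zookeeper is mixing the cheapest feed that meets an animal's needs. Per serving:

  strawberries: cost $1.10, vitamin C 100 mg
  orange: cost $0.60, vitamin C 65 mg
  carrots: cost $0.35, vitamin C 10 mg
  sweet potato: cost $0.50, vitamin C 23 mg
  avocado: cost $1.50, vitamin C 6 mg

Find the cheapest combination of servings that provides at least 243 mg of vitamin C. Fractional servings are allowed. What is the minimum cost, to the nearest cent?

$2.24

Cost per mg of vitamin C: orange $0.0092, strawberries $0.0110, sweet potato $0.0217, carrots $0.0350, avocado $0.2500.
With no serving limits, use only orange: 243 mg / 65 mg = 3.738 servings × $0.60 = $2.24.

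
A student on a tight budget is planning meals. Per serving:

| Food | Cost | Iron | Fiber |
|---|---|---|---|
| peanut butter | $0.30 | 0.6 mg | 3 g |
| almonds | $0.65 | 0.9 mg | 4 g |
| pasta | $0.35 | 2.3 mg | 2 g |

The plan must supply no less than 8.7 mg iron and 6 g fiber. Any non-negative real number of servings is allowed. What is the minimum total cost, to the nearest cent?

$1.32

Minimising a linear cost over {iron ≥ 8.7, fiber ≥ 6, servings ≥ 0} — the optimum is at a vertex, using one or two foods.
peanut butter only: max(8.7/0.6, 6/3) = 14.5 servings → $4.35.
almonds only: max(8.7/0.9, 6/4) = 9.667 servings → $6.28.
pasta only: max(8.7/2.3, 6/2) = 3.783 servings → $1.32.
peanut butter + almonds: the both-tight solution has a negative serving — not a feasible corner.
peanut butter + pasta with both targets exact would need a negative amount; discard.
almonds + pasta with both targets exact would need a negative amount; discard.
The minimum over all feasible corners is $1.32.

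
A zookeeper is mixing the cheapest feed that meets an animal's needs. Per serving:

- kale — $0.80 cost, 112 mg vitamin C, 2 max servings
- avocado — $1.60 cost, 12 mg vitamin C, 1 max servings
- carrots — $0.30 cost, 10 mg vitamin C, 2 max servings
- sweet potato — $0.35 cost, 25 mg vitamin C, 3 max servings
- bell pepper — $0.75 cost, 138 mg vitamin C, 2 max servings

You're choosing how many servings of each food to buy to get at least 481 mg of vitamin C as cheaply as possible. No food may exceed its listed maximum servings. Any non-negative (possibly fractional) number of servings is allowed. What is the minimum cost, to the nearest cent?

Cost per mg of vitamin C: bell pepper $0.0054, kale $0.0071, sweet potato $0.0140, carrots $0.0300, avocado $0.1333.
Take 2 servings of bell pepper: +276.0 mg vitamin C for $1.50 (total $1.50, still need 205.0 mg).
Take 1.83 servings of kale: +205.0 mg vitamin C for $1.46 (total $2.96, still need 0.0 mg).
Filling from the cheapest source first is optimal under one linear minimum: $2.96.

$2.96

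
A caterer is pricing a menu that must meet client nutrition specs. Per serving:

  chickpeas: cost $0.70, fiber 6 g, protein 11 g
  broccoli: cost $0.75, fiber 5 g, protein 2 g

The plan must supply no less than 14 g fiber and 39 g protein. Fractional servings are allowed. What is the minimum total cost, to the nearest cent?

$2.48

Compare the cost at each extreme point of the feasible region.
chickpeas only: max(14/6, 39/11) = 3.545 servings → $2.48.
broccoli only: max(14/5, 39/2) = 19.5 servings → $14.62.
chickpeas + broccoli: intersection lies outside the first quadrant.
The minimum over all feasible corners is $2.48.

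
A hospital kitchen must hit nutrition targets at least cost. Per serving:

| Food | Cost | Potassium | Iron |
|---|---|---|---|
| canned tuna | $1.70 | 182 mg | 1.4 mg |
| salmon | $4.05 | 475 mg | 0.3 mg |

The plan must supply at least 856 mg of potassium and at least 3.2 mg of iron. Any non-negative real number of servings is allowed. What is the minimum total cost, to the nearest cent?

$7.61

Two binding constraints pin down two serving amounts, so the optimal mix uses at most two foods. The candidates are each food alone (scaled to the tighter of potassium/iron) and each pair with both constraints tight.
canned tuna only: max(856/182, 3.2/1.4) = 4.703 servings → $8.00.
salmon only: max(856/475, 3.2/0.3) = 10.67 servings → $43.20.
canned tuna + salmon with both tight: 2.069 servings and 1.009 servings → $7.61.
So the least-cost plan costs $7.61.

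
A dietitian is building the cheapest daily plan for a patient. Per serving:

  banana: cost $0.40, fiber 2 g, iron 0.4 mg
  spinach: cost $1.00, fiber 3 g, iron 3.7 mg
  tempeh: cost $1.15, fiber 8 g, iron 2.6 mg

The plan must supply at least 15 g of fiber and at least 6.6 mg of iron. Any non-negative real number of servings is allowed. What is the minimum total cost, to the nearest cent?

With two linear requirements the optimum uses one or two foods; enumerate the corners.
banana only: max(15/2, 6.6/0.4) = 16.5 servings → $6.60.
spinach only: max(15/3, 6.6/3.7) = 5 servings → $5.00.
tempeh only: max(15/8, 6.6/2.6) = 2.538 servings → $2.92.
banana + spinach with both tight: 5.758 servings and 1.161 servings → $3.46.
banana + tempeh with both targets exact would need a negative amount; discard.
spinach + tempeh with both tight: 0.633 servings and 1.638 servings → $2.52.
Cheapest feasible corner: $2.52.

$2.52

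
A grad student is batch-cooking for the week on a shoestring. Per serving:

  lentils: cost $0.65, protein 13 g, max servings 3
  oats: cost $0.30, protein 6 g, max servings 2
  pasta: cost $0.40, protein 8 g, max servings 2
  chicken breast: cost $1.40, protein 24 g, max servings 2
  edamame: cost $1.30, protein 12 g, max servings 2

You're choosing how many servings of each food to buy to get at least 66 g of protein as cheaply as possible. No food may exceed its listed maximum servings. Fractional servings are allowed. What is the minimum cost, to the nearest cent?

Cost per g of protein: lentils $0.0500, oats $0.0500, pasta $0.0500, chicken breast $0.0583, edamame $0.1083.
Take 3 servings of lentils: +39.0 g protein for $1.95 (total $1.95, still need 27.0 g).
Take 2 servings of oats: +12.0 g protein for $0.60 (total $2.55, still need 15.0 g).
Take 1.875 servings of pasta: +15.0 g protein for $0.75 (total $3.30, still need 0.0 g).
Filling from the cheapest source first is optimal under one linear minimum: $3.30.

$3.30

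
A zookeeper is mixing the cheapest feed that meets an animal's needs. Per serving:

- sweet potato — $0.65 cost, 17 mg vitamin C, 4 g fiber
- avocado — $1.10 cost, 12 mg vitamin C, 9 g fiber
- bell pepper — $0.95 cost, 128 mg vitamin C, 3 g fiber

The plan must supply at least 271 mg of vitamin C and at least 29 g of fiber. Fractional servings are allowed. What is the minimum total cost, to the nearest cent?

Compare the cost at each extreme point of the feasible region.
sweet potato only: max(271/17, 29/4) = 15.94 servings → $10.36.
avocado only: max(271/12, 29/9) = 22.58 servings → $24.84.
bell pepper only: max(271/128, 29/3) = 9.667 servings → $9.18.
sweet potato + avocado: the both-tight solution has a negative serving — not a feasible corner.
sweet potato + bell pepper with both tight: 6.289 servings and 1.282 servings → $5.31.
avocado + bell pepper with both tight: 2.598 servings and 1.874 servings → $4.64.
The minimum over all feasible corners is $4.64.

$4.64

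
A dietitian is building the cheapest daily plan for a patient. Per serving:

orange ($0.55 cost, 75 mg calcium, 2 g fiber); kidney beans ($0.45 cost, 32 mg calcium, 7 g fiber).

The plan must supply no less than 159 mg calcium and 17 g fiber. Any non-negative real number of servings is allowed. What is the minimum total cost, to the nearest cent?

Check every corner: each single food scaled to meet both minima, and each pair solved so both constraints bind.
orange only: max(159/75, 17/2) = 8.5 servings → $4.67.
kidney beans only: max(159/32, 17/7) = 4.969 servings → $2.24.
orange + kidney beans with both tight: 1.234 servings and 2.076 servings → $1.61.
Cheapest feasible corner: $1.61.

$1.61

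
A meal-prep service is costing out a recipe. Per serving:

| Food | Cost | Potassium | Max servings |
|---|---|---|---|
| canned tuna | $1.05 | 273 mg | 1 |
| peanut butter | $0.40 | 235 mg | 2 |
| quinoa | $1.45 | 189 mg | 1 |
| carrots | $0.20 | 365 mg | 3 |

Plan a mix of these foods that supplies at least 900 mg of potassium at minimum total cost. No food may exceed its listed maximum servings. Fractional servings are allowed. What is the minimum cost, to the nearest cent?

$0.49

Cost per mg of potassium: carrots $0.0005, peanut butter $0.0017, canned tuna $0.0038, quinoa $0.0077.
Take 2.466 servings of carrots: +900.0 mg potassium for $0.49 (total $0.49, still need 0.0 mg).
Filling from the cheapest source first is optimal under one linear minimum: $0.49.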